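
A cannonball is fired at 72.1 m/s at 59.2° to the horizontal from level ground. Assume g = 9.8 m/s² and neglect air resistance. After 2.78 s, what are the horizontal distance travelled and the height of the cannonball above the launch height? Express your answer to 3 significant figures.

v_x = 72.1 cos 59.2° = 36.92 m/s; v_y0 = 72.1 sin 59.2° = 61.93 m/s.
x = v_x t = 36.92 × 2.78 = 103 m.
y = v_y0 t − ½ g t² = 61.93×2.78 − 4.900×2.78² = 134 m.

x = 103 m, y = 134 m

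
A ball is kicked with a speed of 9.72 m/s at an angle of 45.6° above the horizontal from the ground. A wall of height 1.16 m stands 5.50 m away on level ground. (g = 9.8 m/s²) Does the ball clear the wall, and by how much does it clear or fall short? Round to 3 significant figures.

Yes — it clears the wall by 1.25 m.

v_x = 9.72 cos 45.6° = 6.801 m/s; v_y0 = 9.72 sin 45.6° = 6.945 m/s.
Time to reach the wall: t = 5.50 / 6.801 = 0.8087 s.
Height at that point: y = 6.945×0.8087 − 4.900×0.8087² = 2.412 m.
That is 2.412 − 1.16 = 1.25 m above the top of the wall, so the ball clears it.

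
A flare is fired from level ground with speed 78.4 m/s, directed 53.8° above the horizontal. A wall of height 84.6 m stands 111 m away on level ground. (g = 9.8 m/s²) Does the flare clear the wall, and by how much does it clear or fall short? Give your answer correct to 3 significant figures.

v_x = 78.4 cos 53.8° = 46.30 m/s; v_y0 = 78.4 sin 53.8° = 63.27 m/s.
Time to reach the wall: t = 111 / 46.30 = 2.397 s.
Height at that point: y = 63.27×2.397 − 4.900×2.397² = 123.5 m.
That is 123.5 − 84.6 = 38.9 m above the top of the wall, so the flare clears it.

Yes — it clears the wall by 38.9 m.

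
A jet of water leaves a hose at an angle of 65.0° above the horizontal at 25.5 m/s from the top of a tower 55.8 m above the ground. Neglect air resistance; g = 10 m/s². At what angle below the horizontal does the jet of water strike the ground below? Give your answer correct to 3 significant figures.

75.1°

v_x = 25.5 cos 65.0° = 10.78 m/s.
At impact |v_y| = √(v_y0² + 2 g h) = √(23.11² + 2×10×55.8) = 40.62 m/s.
Angle below horizontal = arctan(|v_y| / v_x) = arctan(40.62 / 10.78) = 75.1°.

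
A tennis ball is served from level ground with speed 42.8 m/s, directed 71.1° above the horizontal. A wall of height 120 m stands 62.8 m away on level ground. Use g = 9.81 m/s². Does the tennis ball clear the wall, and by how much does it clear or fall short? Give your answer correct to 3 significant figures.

v_x = 42.8 cos 71.1° = 13.86 m/s; v_y0 = 42.8 sin 71.1° = 40.49 m/s.
Time to reach the wall: t = 62.8 / 13.86 = 4.531 s.
Height at that point: y = 40.49×4.531 − 4.905×4.531² = 82.76 m.
That is 120 − 82.76 = 37.2 m below the top of the wall, so the tennis ball does not clear it.

No — it falls 37.2 m short of clearing the wall.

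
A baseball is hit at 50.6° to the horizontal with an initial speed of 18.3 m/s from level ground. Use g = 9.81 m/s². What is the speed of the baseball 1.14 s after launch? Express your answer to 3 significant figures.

v_x = 18.3 cos 50.6° = 11.62 m/s (constant).
v_y(t) = 18.3 sin 50.6° − g t = 14.14 − 9.81 × 1.14 = 2.957 m/s.
Speed = √(v_x² + v_y²) = √(135.0 + 8.744) = 12.0 m/s.

12.0 m/s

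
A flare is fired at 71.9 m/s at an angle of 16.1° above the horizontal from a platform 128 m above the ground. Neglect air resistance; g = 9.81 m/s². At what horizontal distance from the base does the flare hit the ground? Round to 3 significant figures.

Components: v_x = 71.9 cos 16.1° = 69.08 m/s, v_y = 71.9 sin 16.1° = 19.94 m/s.
Vertical: 0 = 128 + 19.94 t − ½(9.81) t² ⇒ 4.905 t² − 19.94 t − 128 = 0.
t = [19.94 + √(397.6 + 2511)] / 9.810 = 7.530 s.
Horizontal: R = v_x · t = 69.08 × 7.530 = 520 m.

520 m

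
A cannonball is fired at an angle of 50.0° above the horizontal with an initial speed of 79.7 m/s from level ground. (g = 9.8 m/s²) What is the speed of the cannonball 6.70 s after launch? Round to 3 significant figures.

51.4 m/s

v_x = 79.7 cos 50.0° = 51.23 m/s (constant).
v_y(t) = 79.7 sin 50.0° − g t = 61.05 − 9.8 × 6.70 = -4.610 m/s.
Speed = √(v_x² + v_y²) = √(2625 + 21.25) = 51.4 m/s.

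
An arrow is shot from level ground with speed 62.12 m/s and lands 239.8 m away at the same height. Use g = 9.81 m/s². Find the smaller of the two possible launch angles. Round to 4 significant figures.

18.78°

Level-ground range: R = v₀² sin(2θ)/g ⇒ sin 2θ = R g / v₀² = 239.8×9.81/62.12² = 0.6096.
2θ = arcsin(0.6096) = 37.561° or 180° − 37.561° = 142.439°.
So θ = 18.78° or θ = 71.22°.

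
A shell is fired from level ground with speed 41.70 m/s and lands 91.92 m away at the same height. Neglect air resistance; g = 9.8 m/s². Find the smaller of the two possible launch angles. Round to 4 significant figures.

15.60°

Level-ground range: R = v₀² sin(2θ)/g ⇒ sin 2θ = R g / v₀² = 91.92×9.8/41.70² = 0.5180.
2θ = arcsin(0.5180) = 31.198° or 180° − 31.198° = 148.802°.
So θ = 15.60° or θ = 74.40°.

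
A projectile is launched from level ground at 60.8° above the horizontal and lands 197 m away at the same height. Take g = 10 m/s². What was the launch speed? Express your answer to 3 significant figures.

On level ground, R = v₀² sin(2θ) / g, so v₀ = √(R g / sin 2θ).
sin(2 × 60.8°) = 0.8517.
v₀ = √(197 × 10 / 0.8517) = √2313 = 48.1 m/s.

48.1 m/s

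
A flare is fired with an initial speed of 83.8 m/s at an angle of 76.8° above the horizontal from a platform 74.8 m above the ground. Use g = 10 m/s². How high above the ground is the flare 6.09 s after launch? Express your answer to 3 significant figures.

386 m

v_y0 = 83.8 sin 76.8° = 81.59 m/s.
y(t) = 74.8 + v_y0 t − ½ g t² = 74.8 + 81.59×6.09 − ½×10×6.09² = 386 m.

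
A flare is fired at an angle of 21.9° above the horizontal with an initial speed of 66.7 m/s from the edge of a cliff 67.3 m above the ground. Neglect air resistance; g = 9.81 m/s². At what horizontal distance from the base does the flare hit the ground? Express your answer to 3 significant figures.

Components: v_x = 66.7 cos 21.9° = 61.89 m/s, v_y = 66.7 sin 21.9° = 24.88 m/s.
Vertical: 0 = 67.3 + 24.88 t − ½(9.81) t² ⇒ 4.905 t² − 24.88 t − 67.3 = 0.
t = [24.88 + √(619.0 + 1320)] / 9.810 = 7.025 s.
Horizontal: R = v_x · t = 61.89 × 7.025 = 435 m.

435 m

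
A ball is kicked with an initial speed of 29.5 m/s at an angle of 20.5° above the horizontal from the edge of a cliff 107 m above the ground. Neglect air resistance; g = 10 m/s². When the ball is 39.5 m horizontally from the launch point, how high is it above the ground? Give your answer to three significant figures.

v_x = 29.5 cos 20.5° = 27.63 m/s, v_y0 = 29.5 sin 20.5° = 10.33 m/s.
Time to reach x = 39.5 m: t = x / v_x = 39.5 / 27.63 = 1.430 s.
y = 107 + v_y0 t − ½ g t² = 107 + 10.33×1.430 − 5.000×1.430² = 112 m.

112 m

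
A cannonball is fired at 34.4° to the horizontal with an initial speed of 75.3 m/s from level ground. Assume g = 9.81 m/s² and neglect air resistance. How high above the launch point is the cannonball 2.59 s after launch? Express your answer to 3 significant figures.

v_y0 = 75.3 sin 34.4° = 42.54 m/s.
y(t) = v_y0 t − ½ g t² = 42.54×2.59 − 4.905×2.59² = 77.3 m.

77.3 m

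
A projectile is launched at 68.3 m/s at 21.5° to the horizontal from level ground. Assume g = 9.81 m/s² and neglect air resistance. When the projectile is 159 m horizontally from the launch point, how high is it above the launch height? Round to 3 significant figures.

v_x = 68.3 cos 21.5° = 63.55 m/s, v_y0 = 68.3 sin 21.5° = 25.03 m/s.
Time to reach x = 159 m: t = x / v_x = 159 / 63.55 = 2.502 s.
y = v_y0 t − ½ g t² = 25.03×2.502 − 4.905×2.502² = 31.9 m.

31.9 m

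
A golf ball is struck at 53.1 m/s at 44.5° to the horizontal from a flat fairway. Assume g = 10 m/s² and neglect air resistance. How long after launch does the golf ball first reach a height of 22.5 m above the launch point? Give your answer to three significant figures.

0.664 s

v_y0 = 53.1 sin 44.5° = 37.22 m/s.
Set y = v_y0 t − ½ g t² = 22.5: 5.000 t² − 37.22 t + 22.5 = 0.
t = [37.22 ± √(1385 − 450.0)] / 10 = (37.22 ± 30.58) / 10, giving t = 0.664 s or t = 6.78 s.
The golf ball is on the way up at the first time, so t = 0.664 s.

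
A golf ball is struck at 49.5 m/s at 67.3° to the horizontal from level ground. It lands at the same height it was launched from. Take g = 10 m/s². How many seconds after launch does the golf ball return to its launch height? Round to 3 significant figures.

Vertical component: v_y = 49.5 sin 67.3° = 45.67 m/s.
For a projectile landing at launch height, time of flight is t = 2 v_y / g = 2 × 45.67 / 10 = 9.13 s.

9.13 s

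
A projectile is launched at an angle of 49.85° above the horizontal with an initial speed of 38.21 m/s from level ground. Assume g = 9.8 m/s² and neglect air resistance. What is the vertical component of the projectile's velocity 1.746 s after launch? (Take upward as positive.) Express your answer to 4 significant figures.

Initial vertical component: v_y0 = 38.21 sin 49.85° = 29.206 m/s.
v_y(t) = v_y0 − g t = 29.206 − 9.8 × 1.746 = 12.10 m/s.

12.10 m/s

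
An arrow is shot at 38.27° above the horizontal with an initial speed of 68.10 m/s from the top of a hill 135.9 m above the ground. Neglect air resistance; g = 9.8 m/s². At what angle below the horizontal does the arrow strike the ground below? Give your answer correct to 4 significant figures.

51.27°

v_x = 68.10 cos 38.27° = 53.465 m/s.
At impact |v_y| = √(v_y0² + 2 g h) = √(42.179² + 2×9.8×135.9) = 66.654 m/s.
Angle below horizontal = arctan(|v_y| / v_x) = arctan(66.654 / 53.465) = 51.27°.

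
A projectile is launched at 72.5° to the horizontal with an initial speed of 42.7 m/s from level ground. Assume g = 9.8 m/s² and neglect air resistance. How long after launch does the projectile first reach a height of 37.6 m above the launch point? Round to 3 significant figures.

1.06 s

v_y0 = 42.7 sin 72.5° = 40.72 m/s.
Set y = v_y0 t − ½ g t² = 37.6: 4.900 t² − 40.72 t + 37.6 = 0.
t = [40.72 ± √(1658 − 737.0)] / 9.8 = (40.72 ± 30.35) / 9.8, giving t = 1.06 s or t = 7.25 s.
The projectile is on the way up at the first time, so t = 1.06 s.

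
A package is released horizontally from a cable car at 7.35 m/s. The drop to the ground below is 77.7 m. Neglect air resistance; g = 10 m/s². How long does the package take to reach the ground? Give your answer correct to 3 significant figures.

3.94 s

The horizontal speed doesn't affect the fall. With v_y0 = 0, h = ½ g t².
t = √(2 × 77.7 / 10) = √15.54 = 3.94 s.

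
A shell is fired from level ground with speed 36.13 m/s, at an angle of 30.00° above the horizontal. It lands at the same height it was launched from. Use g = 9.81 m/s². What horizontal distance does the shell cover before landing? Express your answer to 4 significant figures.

Components: v_x = 36.13 cos 30.00° = 31.289 m/s, v_y = 36.13 sin 30.00° = 18.065 m/s.
Time of flight (same landing height): t = 2 v_y / g = 2 × 18.065 / 9.81 = 3.6830 s.
Range: R = v_x · t = 31.289 × 3.6830 = 115.2 m.

115.2 m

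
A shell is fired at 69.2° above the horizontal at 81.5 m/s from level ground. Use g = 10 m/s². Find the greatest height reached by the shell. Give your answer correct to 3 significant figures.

290 m

Vertical component of launch velocity: v_y = 81.5 sin 69.2° = 76.19 m/s.
At the highest point the vertical velocity is zero, so v_y² = 2 g h_max.
h_max = (76.19)² / (2 × 10) = 5805 / 20.00 = 290 m.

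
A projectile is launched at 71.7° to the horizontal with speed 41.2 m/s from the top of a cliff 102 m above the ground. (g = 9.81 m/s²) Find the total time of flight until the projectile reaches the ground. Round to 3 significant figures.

Vertical component: v_y = 41.2 sin 71.7° = 39.12 m/s.
Taking up as positive with launch at y = 102 m, landing at y = 0: 0 = 102 + 39.12 t − ½(9.81) t².
Solving 4.905 t² − 39.12 t − 102 = 0 gives t = [39.12 + √(39.12² + 4·4.905·102)] / 9.810 = 10.0 s.

10.0 s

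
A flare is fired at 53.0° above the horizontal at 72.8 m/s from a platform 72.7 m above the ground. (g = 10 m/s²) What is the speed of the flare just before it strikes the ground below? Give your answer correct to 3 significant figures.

82.2 m/s

v_x = 72.8 cos 53.0° = 43.81 m/s is unchanged throughout.
For the vertical component, v_y² = v_y0² + 2 g h = (58.14)² + 2×10×72.7 = 4834, so |v_y| = 69.53 m/s.
Impact speed = √(v_x² + v_y²) = √(1919 + 4834) = 82.2 m/s.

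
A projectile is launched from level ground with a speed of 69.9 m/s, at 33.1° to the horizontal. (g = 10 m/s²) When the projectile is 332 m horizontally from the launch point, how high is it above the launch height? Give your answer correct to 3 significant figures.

55.7 m

v_x = 69.9 cos 33.1° = 58.56 m/s, v_y0 = 69.9 sin 33.1° = 38.17 m/s.
Time to reach x = 332 m: t = x / v_x = 332 / 58.56 = 5.669 s.
y = v_y0 t − ½ g t² = 38.17×5.669 − 5.000×5.669² = 55.7 m.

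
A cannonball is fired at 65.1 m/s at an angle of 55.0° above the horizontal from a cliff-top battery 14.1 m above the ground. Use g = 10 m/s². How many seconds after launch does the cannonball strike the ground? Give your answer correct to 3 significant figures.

Vertical component: v_y = 65.1 sin 55.0° = 53.33 m/s.
Taking up as positive with launch at y = 14.1 m, landing at y = 0: 0 = 14.1 + 53.33 t − ½(10) t².
Solving 5.000 t² − 53.33 t − 14.1 = 0 gives t = [53.33 + √(53.33² + 4·5.000·14.1)] / 10.00 = 10.9 s.

10.9 s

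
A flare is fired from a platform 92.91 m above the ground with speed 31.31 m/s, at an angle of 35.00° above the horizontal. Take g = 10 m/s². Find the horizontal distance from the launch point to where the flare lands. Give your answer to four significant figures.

165.8 m

Components: v_x = 31.31 cos 35.00° = 25.648 m/s, v_y = 31.31 sin 35.00° = 17.959 m/s.
Vertical: 0 = 92.91 + 17.959 t − ½(10) t² ⇒ 5.000 t² − 17.959 t − 92.91 = 0.
t = [17.959 + √(322.53 + 1858.2)] / 10.00 = 6.4657 s.
Horizontal: R = v_x · t = 25.648 × 6.4657 = 165.8 m.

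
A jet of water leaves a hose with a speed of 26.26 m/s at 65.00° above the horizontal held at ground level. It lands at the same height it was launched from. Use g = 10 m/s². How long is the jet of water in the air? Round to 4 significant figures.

4.760 s

Vertical component: v_y = 26.26 sin 65.00° = 23.800 m/s.
For a projectile landing at launch height, time of flight is t = 2 v_y / g = 2 × 23.800 / 10 = 4.760 s.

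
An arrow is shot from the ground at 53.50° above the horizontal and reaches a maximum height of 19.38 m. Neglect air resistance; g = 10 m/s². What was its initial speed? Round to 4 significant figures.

24.49 m/s

At maximum height v_y = 0, so (v₀ sin θ)² = 2 g H.
v₀ sin 53.50° = √(2 × 10 × 19.38) = 19.688 m/s.
v₀ = 19.688 / sin 53.50° = 19.688 / 0.8039 = 24.49 m/s.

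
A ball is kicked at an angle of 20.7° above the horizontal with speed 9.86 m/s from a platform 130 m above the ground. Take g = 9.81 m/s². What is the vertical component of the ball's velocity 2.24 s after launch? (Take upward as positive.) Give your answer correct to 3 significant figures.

-18.5 m/s

Initial vertical component: v_y0 = 9.86 sin 20.7° = 3.485 m/s.
v_y(t) = v_y0 − g t = 3.485 − 9.81 × 2.24 = -18.5 m/s.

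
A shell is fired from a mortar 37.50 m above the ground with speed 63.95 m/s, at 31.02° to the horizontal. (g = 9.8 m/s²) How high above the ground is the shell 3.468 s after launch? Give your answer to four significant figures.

92.86 m

v_y0 = 63.95 sin 31.02° = 32.956 m/s.
y(t) = 37.50 + v_y0 t − ½ g t² = 37.50 + 32.956×3.468 − ½×9.8×3.468² = 92.86 m.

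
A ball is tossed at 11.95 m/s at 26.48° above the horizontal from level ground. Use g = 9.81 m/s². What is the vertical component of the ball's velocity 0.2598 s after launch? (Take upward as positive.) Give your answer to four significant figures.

Initial vertical component: v_y0 = 11.95 sin 26.48° = 5.3283 m/s.
v_y(t) = v_y0 − g t = 5.3283 − 9.81 × 0.2598 = 2.780 m/s.

2.780 m/s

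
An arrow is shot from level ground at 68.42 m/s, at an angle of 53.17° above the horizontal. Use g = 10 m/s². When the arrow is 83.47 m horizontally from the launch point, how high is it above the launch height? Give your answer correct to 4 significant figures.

v_x = 68.42 cos 53.17° = 41.014 m/s, v_y0 = 68.42 sin 53.17° = 54.765 m/s.
Time to reach x = 83.47 m: t = x / v_x = 83.47 / 41.014 = 2.0352 s.
y = v_y0 t − ½ g t² = 54.765×2.0352 − 5.000×2.0352² = 90.75 m.

90.75 m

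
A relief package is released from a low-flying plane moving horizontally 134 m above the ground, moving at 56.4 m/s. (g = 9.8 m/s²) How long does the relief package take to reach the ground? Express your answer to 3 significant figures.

5.23 s

The horizontal speed doesn't affect the fall. With v_y0 = 0, h = ½ g t².
t = √(2 × 134 / 9.8) = √27.35 = 5.23 s.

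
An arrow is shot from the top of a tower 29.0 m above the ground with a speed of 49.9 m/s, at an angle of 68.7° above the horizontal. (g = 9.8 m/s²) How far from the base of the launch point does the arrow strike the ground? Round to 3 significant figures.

Components: v_x = 49.9 cos 68.7° = 18.13 m/s, v_y = 49.9 sin 68.7° = 46.49 m/s.
Vertical: 0 = 29.0 + 46.49 t − ½(9.8) t² ⇒ 4.900 t² − 46.49 t − 29.0 = 0.
t = [46.49 + √(2161 + 568.4)] / 9.800 = 10.07 s.
Horizontal: R = v_x · t = 18.13 × 10.07 = 183 m.

183 m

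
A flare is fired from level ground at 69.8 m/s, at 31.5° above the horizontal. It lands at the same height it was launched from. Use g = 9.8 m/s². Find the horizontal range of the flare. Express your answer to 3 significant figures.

443 m

For level ground, R = v₀² sin(2θ) / g.
sin(2 × 31.5°) = sin 63.00° = 0.8910.
R = (69.8)² × 0.8910 / 9.8 = 443 m.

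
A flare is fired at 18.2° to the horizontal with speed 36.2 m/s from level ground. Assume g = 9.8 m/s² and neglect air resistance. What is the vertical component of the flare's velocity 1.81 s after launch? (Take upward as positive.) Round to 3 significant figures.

-6.43 m/s

Initial vertical component: v_y0 = 36.2 sin 18.2° = 11.31 m/s.
v_y(t) = v_y0 − g t = 11.31 − 9.8 × 1.81 = -6.43 m/s.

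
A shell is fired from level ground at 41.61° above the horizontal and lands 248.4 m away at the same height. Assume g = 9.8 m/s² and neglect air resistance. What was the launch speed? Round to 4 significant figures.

49.51 m/s

On level ground, R = v₀² sin(2θ) / g, so v₀ = √(R g / sin 2θ).
sin(2 × 41.61°) = 0.9930.
v₀ = √(248.4 × 9.8 / 0.9930) = √2451.5 = 49.51 m/s.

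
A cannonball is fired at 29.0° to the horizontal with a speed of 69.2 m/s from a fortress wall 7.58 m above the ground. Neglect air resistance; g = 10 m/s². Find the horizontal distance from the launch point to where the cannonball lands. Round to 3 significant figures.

419 m

Components: v_x = 69.2 cos 29.0° = 60.52 m/s, v_y = 69.2 sin 29.0° = 33.55 m/s.
Vertical: 0 = 7.58 + 33.55 t − ½(10) t² ⇒ 5.000 t² − 33.55 t − 7.58 = 0.
t = [33.55 + √(1126 + 151.6)] / 10.00 = 6.929 s.
Horizontal: R = v_x · t = 60.52 × 6.929 = 419 m.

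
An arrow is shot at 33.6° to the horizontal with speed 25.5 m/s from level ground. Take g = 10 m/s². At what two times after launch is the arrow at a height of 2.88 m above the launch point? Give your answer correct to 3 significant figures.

v_y0 = 25.5 sin 33.6° = 14.11 m/s.
Set y = v_y0 t − ½ g t² = 2.88: 5.000 t² − 14.11 t + 2.88 = 0.
t = [14.11 ± √(199.1 − 57.60)] / 10 = (14.11 ± 11.90) / 10, giving t = 0.221 s or t = 2.60 s.
So the arrow is at 2.88 m at t = 0.221 s (rising) and t = 2.60 s (falling).

0.221 s and 2.60 s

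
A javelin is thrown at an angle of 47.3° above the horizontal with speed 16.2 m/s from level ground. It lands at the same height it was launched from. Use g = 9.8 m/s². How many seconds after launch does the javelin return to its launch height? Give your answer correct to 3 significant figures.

Vertical component: v_y = 16.2 sin 47.3° = 11.91 m/s.
For a projectile landing at launch height, time of flight is t = 2 v_y / g = 2 × 11.91 / 9.8 = 2.43 s.

2.43 s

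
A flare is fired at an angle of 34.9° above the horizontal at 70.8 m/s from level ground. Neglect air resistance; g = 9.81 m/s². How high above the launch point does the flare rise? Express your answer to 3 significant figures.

Vertical component of launch velocity: v_y = 70.8 sin 34.9° = 40.51 m/s.
At the highest point the vertical velocity is zero, so v_y² = 2 g h_max.
h_max = (40.51)² / (2 × 9.81) = 1641 / 19.62 = 83.6 m.

83.6 m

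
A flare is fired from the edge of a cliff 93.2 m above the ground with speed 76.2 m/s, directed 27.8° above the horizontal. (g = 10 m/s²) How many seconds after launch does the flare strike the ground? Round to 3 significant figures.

9.15 s

Vertical component: v_y = 76.2 sin 27.8° = 35.54 m/s.
Taking up as positive with launch at y = 93.2 m, landing at y = 0: 0 = 93.2 + 35.54 t − ½(10) t².
Solving 5.000 t² − 35.54 t − 93.2 = 0 gives t = [35.54 + √(35.54² + 4·5.000·93.2)] / 10.00 = 9.15 s.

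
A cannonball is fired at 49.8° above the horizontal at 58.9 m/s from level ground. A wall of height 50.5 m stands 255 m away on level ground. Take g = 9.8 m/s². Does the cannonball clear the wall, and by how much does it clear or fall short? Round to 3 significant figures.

v_x = 58.9 cos 49.8° = 38.02 m/s; v_y0 = 58.9 sin 49.8° = 44.99 m/s.
Time to reach the wall: t = 255 / 38.02 = 6.707 s.
Height at that point: y = 44.99×6.707 − 4.900×6.707² = 81.33 m.
That is 81.33 − 50.5 = 30.8 m above the top of the wall, so the cannonball clears it.

Yes — it clears the wall by 30.8 m.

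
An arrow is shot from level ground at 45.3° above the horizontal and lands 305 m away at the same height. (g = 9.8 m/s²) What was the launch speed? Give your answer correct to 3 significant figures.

On level ground, R = v₀² sin(2θ) / g, so v₀ = √(R g / sin 2θ).
sin(2 × 45.3°) = 0.9999.
v₀ = √(305 × 9.8 / 0.9999) = √2989 = 54.7 m/s.

54.7 m/s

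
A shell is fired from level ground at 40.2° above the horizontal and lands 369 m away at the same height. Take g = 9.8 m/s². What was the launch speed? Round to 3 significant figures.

60.6 m/s

On level ground, R = v₀² sin(2θ) / g, so v₀ = √(R g / sin 2θ).
sin(2 × 40.2°) = 0.9860.
v₀ = √(369 × 9.8 / 0.9860) = √3668 = 60.6 m/s.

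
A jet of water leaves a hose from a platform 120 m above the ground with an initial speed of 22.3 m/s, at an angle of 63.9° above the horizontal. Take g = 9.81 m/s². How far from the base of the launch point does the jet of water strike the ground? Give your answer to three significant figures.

Components: v_x = 22.3 cos 63.9° = 9.811 m/s, v_y = 22.3 sin 63.9° = 20.03 m/s.
Vertical: 0 = 120 + 20.03 t − ½(9.81) t² ⇒ 4.905 t² − 20.03 t − 120 = 0.
t = [20.03 + √(401.2 + 2354)] / 9.810 = 7.392 s.
Horizontal: R = v_x · t = 9.811 × 7.392 = 72.5 m.

72.5 m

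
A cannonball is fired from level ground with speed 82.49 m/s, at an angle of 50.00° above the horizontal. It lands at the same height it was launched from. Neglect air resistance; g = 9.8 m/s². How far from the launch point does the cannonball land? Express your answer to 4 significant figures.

For level ground, R = v₀² sin(2θ) / g.
sin(2 × 50.00°) = sin 100.00° = 0.9848.
R = (82.49)² × 0.9848 / 9.8 = 683.8 m.

683.8 m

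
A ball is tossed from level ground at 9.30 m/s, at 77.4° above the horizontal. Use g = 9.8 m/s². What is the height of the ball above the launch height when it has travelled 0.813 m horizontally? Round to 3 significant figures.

v_x = 9.30 cos 77.4° = 2.029 m/s, v_y0 = 9.30 sin 77.4° = 9.076 m/s.
Time to reach x = 0.813 m: t = x / v_x = 0.813 / 2.029 = 0.4007 s.
y = v_y0 t − ½ g t² = 9.076×0.4007 − 4.900×0.4007² = 2.85 m.

2.85 m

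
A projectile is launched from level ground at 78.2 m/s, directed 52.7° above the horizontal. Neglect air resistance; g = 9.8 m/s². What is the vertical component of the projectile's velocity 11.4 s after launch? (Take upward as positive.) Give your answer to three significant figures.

-49.5 m/s

Initial vertical component: v_y0 = 78.2 sin 52.7° = 62.21 m/s.
v_y(t) = v_y0 − g t = 62.21 − 9.8 × 11.4 = -49.5 m/s.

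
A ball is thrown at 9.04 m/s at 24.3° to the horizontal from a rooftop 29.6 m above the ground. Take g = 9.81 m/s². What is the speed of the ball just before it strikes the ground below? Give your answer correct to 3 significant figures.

v_x = 9.04 cos 24.3° = 8.239 m/s is unchanged throughout.
For the vertical component, v_y² = v_y0² + 2 g h = (3.720)² + 2×9.81×29.6 = 594.6, so |v_y| = 24.38 m/s.
Impact speed = √(v_x² + v_y²) = √(67.88 + 594.6) = 25.7 m/s.

25.7 m/s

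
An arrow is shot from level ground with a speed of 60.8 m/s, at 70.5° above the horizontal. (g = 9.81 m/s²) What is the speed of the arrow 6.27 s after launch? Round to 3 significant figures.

v_x = 60.8 cos 70.5° = 20.30 m/s (constant).
v_y(t) = 60.8 sin 70.5° − g t = 57.31 − 9.81 × 6.27 = -4.199 m/s.
Speed = √(v_x² + v_y²) = √(412.1 + 17.63) = 20.7 m/s.

20.7 m/s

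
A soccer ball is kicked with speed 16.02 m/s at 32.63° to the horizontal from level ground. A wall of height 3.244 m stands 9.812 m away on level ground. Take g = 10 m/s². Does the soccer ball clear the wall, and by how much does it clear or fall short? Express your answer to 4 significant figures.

v_x = 16.02 cos 32.63° = 13.492 m/s; v_y0 = 16.02 sin 32.63° = 8.6382 m/s.
Time to reach the wall: t = 9.812 / 13.492 = 0.72725 s.
Height at that point: y = 8.6382×0.72725 − 5.000×0.72725² = 3.6377 m.
That is 3.6377 − 3.244 = 0.3937 m above the top of the wall, so the soccer ball clears it.

Yes — it clears the wall by 0.3937 m.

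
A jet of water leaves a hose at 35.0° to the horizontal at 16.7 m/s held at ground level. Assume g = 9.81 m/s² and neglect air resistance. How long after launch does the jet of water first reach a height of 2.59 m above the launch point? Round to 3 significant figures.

0.324 s

v_y0 = 16.7 sin 35.0° = 9.579 m/s.
Set y = v_y0 t − ½ g t² = 2.59: 4.905 t² − 9.579 t + 2.59 = 0.
t = [9.579 ± √(91.76 − 50.82)] / 9.81 = (9.579 ± 6.398) / 9.81, giving t = 0.324 s or t = 1.63 s.
The jet of water is on the way up at the first time, so t = 0.324 s.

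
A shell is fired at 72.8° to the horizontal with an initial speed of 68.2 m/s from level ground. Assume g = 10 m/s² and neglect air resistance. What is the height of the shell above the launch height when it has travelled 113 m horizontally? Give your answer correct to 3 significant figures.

208 m

v_x = 68.2 cos 72.8° = 20.17 m/s, v_y0 = 68.2 sin 72.8° = 65.15 m/s.
Time to reach x = 113 m: t = x / v_x = 113 / 20.17 = 5.602 s.
y = v_y0 t − ½ g t² = 65.15×5.602 − 5.000×5.602² = 208 m.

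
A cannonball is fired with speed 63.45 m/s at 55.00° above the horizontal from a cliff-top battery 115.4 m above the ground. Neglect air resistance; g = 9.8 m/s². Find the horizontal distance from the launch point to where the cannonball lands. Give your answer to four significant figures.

Components: v_x = 63.45 cos 55.00° = 36.393 m/s, v_y = 63.45 sin 55.00° = 51.975 m/s.
Vertical: 0 = 115.4 + 51.975 t − ½(9.8) t² ⇒ 4.900 t² − 51.975 t − 115.4 = 0.
t = [51.975 + √(2701.4 + 2261.8)] / 9.800 = 12.492 s.
Horizontal: R = v_x · t = 36.393 × 12.492 = 454.6 m.

454.6 m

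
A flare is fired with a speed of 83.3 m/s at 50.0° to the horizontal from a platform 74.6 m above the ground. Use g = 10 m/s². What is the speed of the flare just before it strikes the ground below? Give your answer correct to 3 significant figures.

v_x = 83.3 cos 50.0° = 53.54 m/s is unchanged throughout.
For the vertical component, v_y² = v_y0² + 2 g h = (63.81)² + 2×10×74.6 = 5564, so |v_y| = 74.59 m/s.
Impact speed = √(v_x² + v_y²) = √(2867 + 5564) = 91.8 m/s.

91.8 m/s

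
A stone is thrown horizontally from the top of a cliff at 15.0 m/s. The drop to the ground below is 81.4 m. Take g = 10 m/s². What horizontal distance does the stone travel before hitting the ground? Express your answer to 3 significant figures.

Initial vertical velocity is zero, so the fall time comes from h = ½ g t²: t = √(2 × 81.4 / 10) = 4.035 s.
Horizontal motion is uniform at 15.0 m/s, so x = 15.0 × 4.035 = 60.5 m.

60.5 m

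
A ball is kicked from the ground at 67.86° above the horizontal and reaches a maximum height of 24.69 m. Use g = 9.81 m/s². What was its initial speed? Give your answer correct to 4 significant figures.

23.76 m/s

At maximum height v_y = 0, so (v₀ sin θ)² = 2 g H.
v₀ sin 67.86° = √(2 × 9.81 × 24.69) = 22.009 m/s.
v₀ = 22.009 / sin 67.86° = 22.009 / 0.9263 = 23.76 m/s.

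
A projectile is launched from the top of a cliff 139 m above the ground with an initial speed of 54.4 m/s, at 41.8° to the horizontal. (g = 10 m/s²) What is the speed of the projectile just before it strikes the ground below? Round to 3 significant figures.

v_x = 54.4 cos 41.8° = 40.55 m/s is unchanged throughout.
For the vertical component, v_y² = v_y0² + 2 g h = (36.26)² + 2×10×139 = 4095, so |v_y| = 63.99 m/s.
Impact speed = √(v_x² + v_y²) = √(1644 + 4095) = 75.8 m/s.

75.8 m/s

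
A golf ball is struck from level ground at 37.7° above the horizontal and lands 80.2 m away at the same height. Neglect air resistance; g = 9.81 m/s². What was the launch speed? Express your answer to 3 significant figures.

28.5 m/s

On level ground, R = v₀² sin(2θ) / g, so v₀ = √(R g / sin 2θ).
sin(2 × 37.7°) = 0.9677.
v₀ = √(80.2 × 9.81 / 0.9677) = √813.0 = 28.5 m/s.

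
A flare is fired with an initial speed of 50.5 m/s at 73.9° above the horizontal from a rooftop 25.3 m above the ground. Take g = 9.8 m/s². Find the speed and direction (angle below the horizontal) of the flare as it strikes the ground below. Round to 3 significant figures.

55.2 m/s at 75.3° below the horizontal

v_x = 50.5 cos 73.9° = 14.00 m/s (constant).
|v_y| at impact = √((48.52)² + 2×9.8×25.3) = 53.39 m/s.
Speed = √(14.00² + 53.39²) = 55.2 m/s; angle = arctan(53.39/14.00) = 75.3° below horizontal.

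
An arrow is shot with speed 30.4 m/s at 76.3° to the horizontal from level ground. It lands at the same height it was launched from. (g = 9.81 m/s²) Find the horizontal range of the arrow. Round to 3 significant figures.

Components: v_x = 30.4 cos 76.3° = 7.200 m/s, v_y = 30.4 sin 76.3° = 29.54 m/s.
Time of flight (same landing height): t = 2 v_y / g = 2 × 29.54 / 9.81 = 6.022 s.
Range: R = v_x · t = 7.200 × 6.022 = 43.4 m.

43.4 m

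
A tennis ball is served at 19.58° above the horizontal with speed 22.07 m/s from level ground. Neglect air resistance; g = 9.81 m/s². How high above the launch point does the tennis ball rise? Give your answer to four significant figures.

Vertical component of launch velocity: v_y = 22.07 sin 19.58° = 7.3962 m/s.
At the highest point the vertical velocity is zero, so v_y² = 2 g h_max.
h_max = (7.3962)² / (2 × 9.81) = 54.704 / 19.62 = 2.788 m.

2.788 m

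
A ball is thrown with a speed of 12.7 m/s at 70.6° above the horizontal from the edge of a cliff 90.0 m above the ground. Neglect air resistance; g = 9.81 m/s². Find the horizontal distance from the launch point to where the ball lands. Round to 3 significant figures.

23.9 m

Components: v_x = 12.7 cos 70.6° = 4.218 m/s, v_y = 12.7 sin 70.6° = 11.98 m/s.
Vertical: 0 = 90.0 + 11.98 t − ½(9.81) t² ⇒ 4.905 t² − 11.98 t − 90.0 = 0.
t = [11.98 + √(143.5 + 1766)] / 9.810 = 5.676 s.
Horizontal: R = v_x · t = 4.218 × 5.676 = 23.9 m.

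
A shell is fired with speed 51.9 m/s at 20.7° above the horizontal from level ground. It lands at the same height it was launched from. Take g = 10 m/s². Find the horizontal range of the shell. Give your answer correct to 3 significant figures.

For level ground, R = v₀² sin(2θ) / g.
sin(2 × 20.7°) = sin 41.40° = 0.6613.
R = (51.9)² × 0.6613 / 10 = 178 m.

178 m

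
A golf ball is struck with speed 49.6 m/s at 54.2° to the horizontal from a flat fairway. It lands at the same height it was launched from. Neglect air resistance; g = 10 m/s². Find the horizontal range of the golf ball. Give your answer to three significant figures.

233 m

For level ground, R = v₀² sin(2θ) / g.
sin(2 × 54.2°) = sin 108.4° = 0.9489.
R = (49.6)² × 0.9489 / 10 = 233 m.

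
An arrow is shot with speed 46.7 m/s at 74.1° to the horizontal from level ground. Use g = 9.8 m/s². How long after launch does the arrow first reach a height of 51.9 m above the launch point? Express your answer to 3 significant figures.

1.36 s

v_y0 = 46.7 sin 74.1° = 44.91 m/s.
Set y = v_y0 t − ½ g t² = 51.9: 4.900 t² − 44.91 t + 51.9 = 0.
t = [44.91 ± √(2017 − 1017)] / 9.8 = (44.91 ± 31.62) / 9.8, giving t = 1.36 s or t = 7.81 s.
The arrow is on the way up at the first time, so t = 1.36 s.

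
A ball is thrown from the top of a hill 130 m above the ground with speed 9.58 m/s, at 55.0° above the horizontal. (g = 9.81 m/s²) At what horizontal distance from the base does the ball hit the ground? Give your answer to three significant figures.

Components: v_x = 9.58 cos 55.0° = 5.495 m/s, v_y = 9.58 sin 55.0° = 7.847 m/s.
Vertical: 0 = 130 + 7.847 t − ½(9.81) t² ⇒ 4.905 t² − 7.847 t − 130 = 0.
t = [7.847 + √(61.58 + 2551)] / 9.810 = 6.010 s.
Horizontal: R = v_x · t = 5.495 × 6.010 = 33.0 m.

33.0 m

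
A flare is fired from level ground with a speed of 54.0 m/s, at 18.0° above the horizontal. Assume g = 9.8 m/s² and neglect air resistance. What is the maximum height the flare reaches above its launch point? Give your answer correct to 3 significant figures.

14.2 m

Vertical component of launch velocity: v_y = 54.0 sin 18.0° = 16.69 m/s.
At the highest point the vertical velocity is zero, so v_y² = 2 g h_max.
h_max = (16.69)² / (2 × 9.8) = 278.6 / 19.60 = 14.2 m.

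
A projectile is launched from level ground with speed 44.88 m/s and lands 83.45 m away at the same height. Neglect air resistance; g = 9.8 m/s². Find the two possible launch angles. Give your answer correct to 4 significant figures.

11.98° and 78.02°

Level-ground range: R = v₀² sin(2θ)/g ⇒ sin 2θ = R g / v₀² = 83.45×9.8/44.88² = 0.4060.
2θ = arcsin(0.4060) = 23.954° or 180° − 23.954° = 156.046°.
So θ = 11.98° or θ = 78.02°.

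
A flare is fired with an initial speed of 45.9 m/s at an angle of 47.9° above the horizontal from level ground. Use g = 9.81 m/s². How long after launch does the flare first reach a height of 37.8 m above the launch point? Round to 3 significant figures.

1.39 s

v_y0 = 45.9 sin 47.9° = 34.06 m/s.
Set y = v_y0 t − ½ g t² = 37.8: 4.905 t² − 34.06 t + 37.8 = 0.
t = [34.06 ± √(1160 − 741.6)] / 9.81 = (34.06 ± 20.45) / 9.81, giving t = 1.39 s or t = 5.56 s.
The flare is on the way up at the first time, so t = 1.39 s.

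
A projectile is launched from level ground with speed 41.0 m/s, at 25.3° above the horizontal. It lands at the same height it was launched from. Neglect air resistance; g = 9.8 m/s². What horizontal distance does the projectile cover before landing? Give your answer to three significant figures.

133 m

Components: v_x = 41.0 cos 25.3° = 37.07 m/s, v_y = 41.0 sin 25.3° = 17.52 m/s.
Time of flight (same landing height): t = 2 v_y / g = 2 × 17.52 / 9.8 = 3.576 s.
Range: R = v_x · t = 37.07 × 3.576 = 133 m.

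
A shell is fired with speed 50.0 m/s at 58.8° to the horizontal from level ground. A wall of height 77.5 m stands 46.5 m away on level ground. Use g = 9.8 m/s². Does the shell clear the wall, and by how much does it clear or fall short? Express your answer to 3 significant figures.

v_x = 50.0 cos 58.8° = 25.90 m/s; v_y0 = 50.0 sin 58.8° = 42.77 m/s.
Time to reach the wall: t = 46.5 / 25.90 = 1.795 s.
Height at that point: y = 42.77×1.795 − 4.900×1.795² = 60.98 m.
That is 77.5 − 60.98 = 16.5 m below the top of the wall, so the shell does not clear it.

No — it falls 16.5 m short of clearing the wall.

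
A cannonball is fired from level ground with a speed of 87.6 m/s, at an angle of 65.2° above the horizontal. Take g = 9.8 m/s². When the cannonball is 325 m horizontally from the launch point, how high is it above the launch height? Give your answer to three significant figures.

320 m

v_x = 87.6 cos 65.2° = 36.74 m/s, v_y0 = 87.6 sin 65.2° = 79.52 m/s.
Time to reach x = 325 m: t = x / v_x = 325 / 36.74 = 8.846 s.
y = v_y0 t − ½ g t² = 79.52×8.846 − 4.900×8.846² = 320 m.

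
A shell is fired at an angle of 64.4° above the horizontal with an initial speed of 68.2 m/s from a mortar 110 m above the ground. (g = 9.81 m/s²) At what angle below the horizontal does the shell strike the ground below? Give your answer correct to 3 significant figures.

v_x = 68.2 cos 64.4° = 29.47 m/s.
At impact |v_y| = √(v_y0² + 2 g h) = √(61.50² + 2×9.81×110) = 77.07 m/s.
Angle below horizontal = arctan(|v_y| / v_x) = arctan(77.07 / 29.47) = 69.1°.

69.1°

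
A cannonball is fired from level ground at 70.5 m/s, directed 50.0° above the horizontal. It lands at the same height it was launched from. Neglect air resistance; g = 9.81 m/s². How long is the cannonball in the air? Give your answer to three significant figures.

Vertical component: v_y = 70.5 sin 50.0° = 54.01 m/s.
For a projectile landing at launch height, time of flight is t = 2 v_y / g = 2 × 54.01 / 9.81 = 11.0 s.

11.0 s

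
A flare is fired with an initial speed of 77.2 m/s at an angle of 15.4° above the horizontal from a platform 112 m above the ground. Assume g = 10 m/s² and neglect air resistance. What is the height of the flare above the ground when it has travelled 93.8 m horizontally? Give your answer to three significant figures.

v_x = 77.2 cos 15.4° = 74.43 m/s, v_y0 = 77.2 sin 15.4° = 20.50 m/s.
Time to reach x = 93.8 m: t = x / v_x = 93.8 / 74.43 = 1.260 s.
y = 112 + v_y0 t − ½ g t² = 112 + 20.50×1.260 − 5.000×1.260² = 130 m.

130 m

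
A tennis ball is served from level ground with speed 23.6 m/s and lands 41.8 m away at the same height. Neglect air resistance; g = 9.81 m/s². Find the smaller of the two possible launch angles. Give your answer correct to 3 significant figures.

23.7°

Level-ground range: R = v₀² sin(2θ)/g ⇒ sin 2θ = R g / v₀² = 41.8×9.81/23.6² = 0.7362.
2θ = arcsin(0.7362) = 47.41° or 180° − 47.41° = 132.59°.
So θ = 23.7° or θ = 66.3°.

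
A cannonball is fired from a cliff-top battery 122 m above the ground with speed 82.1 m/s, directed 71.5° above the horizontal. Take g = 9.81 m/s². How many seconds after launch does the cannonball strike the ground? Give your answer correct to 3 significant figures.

Vertical component: v_y = 82.1 sin 71.5° = 77.86 m/s.
Taking up as positive with launch at y = 122 m, landing at y = 0: 0 = 122 + 77.86 t − ½(9.81) t².
Solving 4.905 t² − 77.86 t − 122 = 0 gives t = [77.86 + √(77.86² + 4·4.905·122)] / 9.810 = 17.3 s.

17.3 s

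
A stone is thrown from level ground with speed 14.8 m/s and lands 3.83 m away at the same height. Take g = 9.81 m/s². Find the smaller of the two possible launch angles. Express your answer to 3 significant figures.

4.94°

Level-ground range: R = v₀² sin(2θ)/g ⇒ sin 2θ = R g / v₀² = 3.83×9.81/14.8² = 0.1715.
2θ = arcsin(0.1715) = 9.875° or 180° − 9.875° = 170.125°.
So θ = 4.94° or θ = 85.1°.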